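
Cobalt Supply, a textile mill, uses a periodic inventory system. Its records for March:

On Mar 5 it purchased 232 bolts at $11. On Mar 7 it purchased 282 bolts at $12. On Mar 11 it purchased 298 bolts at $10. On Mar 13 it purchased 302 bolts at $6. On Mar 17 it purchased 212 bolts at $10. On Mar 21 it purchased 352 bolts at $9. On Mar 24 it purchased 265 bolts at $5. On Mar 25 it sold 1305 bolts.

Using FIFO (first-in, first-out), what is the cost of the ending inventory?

Mar 25, 1305 sold [FIFO — oldest first]: 232 @ $11 + 282 @ $12 + 298 @ $10 + 302 @ $6 + 191 @ $10 = $12,638
Ending inventory: 21 @ $10 + 352 @ $9 + 265 @ $5 = $4,703
Check: goods available $17,341 = COGS $12,638 + ending $4,703

Ending inventory = $4,703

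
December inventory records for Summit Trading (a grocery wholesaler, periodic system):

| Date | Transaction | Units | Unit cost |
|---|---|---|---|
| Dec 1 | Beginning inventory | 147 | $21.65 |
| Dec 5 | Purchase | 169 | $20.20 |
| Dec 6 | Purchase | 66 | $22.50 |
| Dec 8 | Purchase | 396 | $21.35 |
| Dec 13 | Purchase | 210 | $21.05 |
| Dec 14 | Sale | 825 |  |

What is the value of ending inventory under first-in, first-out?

Dec 14, 825 sold [FIFO — oldest first]: 147 @ $21.65 + 169 @ $20.20 + 66 @ $22.50 + 396 @ $21.35 + 47 @ $21.05 = $17,525.30
Ending inventory: 163 @ $21.05 = $3,431.15

Ending inventory = $3,431.15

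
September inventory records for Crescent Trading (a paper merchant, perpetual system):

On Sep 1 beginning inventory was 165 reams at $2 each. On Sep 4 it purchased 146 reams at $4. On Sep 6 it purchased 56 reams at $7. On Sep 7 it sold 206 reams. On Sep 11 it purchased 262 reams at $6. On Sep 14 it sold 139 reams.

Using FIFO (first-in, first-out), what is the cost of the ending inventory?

Sep 7, 206 sold [FIFO — oldest first]: 165 @ $2 + 41 @ $4 = $494
Sep 14, 139 sold [FIFO — oldest first]: 105 @ $4 + 34 @ $7 = $658
Total COGS = $494 + $658 = $1,152
Ending inventory: 22 @ $7 + 262 @ $6 = $1,726

Ending inventory = $1,726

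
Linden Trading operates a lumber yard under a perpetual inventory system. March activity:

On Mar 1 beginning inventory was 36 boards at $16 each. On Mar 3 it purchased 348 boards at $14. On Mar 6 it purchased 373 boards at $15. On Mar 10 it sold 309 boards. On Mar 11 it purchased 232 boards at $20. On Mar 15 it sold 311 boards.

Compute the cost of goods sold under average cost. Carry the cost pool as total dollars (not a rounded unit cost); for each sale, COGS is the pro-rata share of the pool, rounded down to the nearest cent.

COGS = $9,618.72

After Mar 1: 36 on hand, pool $576.00 (≈ $16.0000 each)
After Mar 3: 384 on hand, pool $5,448.00 (≈ $14.1875 each)
After Mar 6: 757 on hand, pool $11,043.00 (≈ $14.5878 each)
Mar 10, sell 309: 309/757 × $11,043.00 → $4,507.64
After Mar 11: 680 on hand, pool $11,175.36 (≈ $16.4344 each)
Mar 15, sell 311: 311/680 × $11,175.36 → $5,111.08
Total COGS = $4,507.64 + $5,111.08 = $9,618.72
Ending inventory (cost pool remaining) = $6,064.28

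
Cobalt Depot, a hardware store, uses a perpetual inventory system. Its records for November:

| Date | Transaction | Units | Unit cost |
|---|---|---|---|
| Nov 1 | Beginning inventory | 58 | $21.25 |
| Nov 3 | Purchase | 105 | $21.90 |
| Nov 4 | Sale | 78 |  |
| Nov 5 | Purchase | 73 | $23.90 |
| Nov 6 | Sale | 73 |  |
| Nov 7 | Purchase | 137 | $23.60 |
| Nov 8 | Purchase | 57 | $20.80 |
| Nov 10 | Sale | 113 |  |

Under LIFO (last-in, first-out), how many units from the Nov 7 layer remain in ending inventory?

Nov 4, 78 sold [LIFO — newest first]: 78 @ $21.90 = $1,708.20
Nov 6, 73 sold [LIFO — newest first]: 73 @ $23.90 = $1,744.70
Nov 10, 113 sold [LIFO — newest first]: 57 @ $20.80 + 56 @ $23.60 = $2,507.20
Total COGS = $1,708.20 + $1,744.70 + $2,507.20 = $5,960.10
Ending inventory: 58 @ $21.25 + 27 @ $21.90 + 81 @ $23.60 = $3,735.40
Check: goods available $9,695.50 = COGS $5,960.10 + ending $3,735.40

81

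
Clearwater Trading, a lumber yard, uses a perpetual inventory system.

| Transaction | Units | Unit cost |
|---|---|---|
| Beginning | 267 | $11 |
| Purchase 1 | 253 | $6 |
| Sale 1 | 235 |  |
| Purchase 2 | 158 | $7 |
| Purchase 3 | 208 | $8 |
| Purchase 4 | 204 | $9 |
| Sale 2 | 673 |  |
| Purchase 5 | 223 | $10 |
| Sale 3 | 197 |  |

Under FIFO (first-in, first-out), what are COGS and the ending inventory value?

Sale 1 (235) [FIFO — oldest first]: 235 @ $11 = $2,585
Sale 2 (673) [FIFO — oldest first]: 32 @ $11 + 253 @ $6 + 158 @ $7 + 208 @ $8 + 22 @ $9 = $4,838
Sale 3 (197) [FIFO — oldest first]: 182 @ $9 + 15 @ $10 = $1,788
Total COGS = $2,585 + $4,838 + $1,788 = $9,211
Ending inventory: 208 @ $10 = $2,080

COGS = $9,211; ending inventory = $2,080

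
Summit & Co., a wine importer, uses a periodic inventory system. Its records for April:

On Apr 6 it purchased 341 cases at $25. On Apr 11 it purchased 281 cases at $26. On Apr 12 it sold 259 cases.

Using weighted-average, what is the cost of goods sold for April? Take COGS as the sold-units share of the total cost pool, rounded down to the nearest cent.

Apr 12, sell 259: 259/622 × $15,831.00 → $6,592.00
Ending inventory (cost pool remaining) = $9,239.00

COGS = $6,592.00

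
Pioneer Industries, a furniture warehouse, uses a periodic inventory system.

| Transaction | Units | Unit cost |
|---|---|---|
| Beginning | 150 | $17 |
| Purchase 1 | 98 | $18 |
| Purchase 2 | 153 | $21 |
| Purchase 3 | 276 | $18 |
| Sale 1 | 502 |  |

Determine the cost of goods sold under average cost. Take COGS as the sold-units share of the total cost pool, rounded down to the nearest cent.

Sale 1, sell 502: 502/677 × $12,495.00 → $9,265.12
Ending inventory (cost pool remaining) = $3,229.88
Check: goods available $12,495.00 = COGS $9,265.12 + ending $3,229.88

COGS = $9,265.12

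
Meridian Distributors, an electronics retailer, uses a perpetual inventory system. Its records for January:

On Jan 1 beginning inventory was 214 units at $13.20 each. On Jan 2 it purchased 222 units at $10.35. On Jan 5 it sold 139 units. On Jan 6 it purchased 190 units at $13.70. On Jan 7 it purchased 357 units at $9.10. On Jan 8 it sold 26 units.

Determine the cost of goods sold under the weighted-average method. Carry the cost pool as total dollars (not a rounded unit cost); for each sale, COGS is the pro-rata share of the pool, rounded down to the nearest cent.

After Jan 1: 214 on hand, pool $2,824.80 (≈ $13.2000 each)
After Jan 2: 436 on hand, pool $5,122.50 (≈ $11.7489 each)
Jan 5, sell 139: 139/436 × $5,122.50 → $1,633.09
After Jan 6: 487 on hand, pool $6,092.41 (≈ $12.5101 each)
After Jan 7: 844 on hand, pool $9,341.11 (≈ $11.0677 each)
Jan 8, sell 26: 26/844 × $9,341.11 → $287.75
Total COGS = $1,633.09 + $287.75 = $1,920.84
Ending inventory (cost pool remaining) = $9,053.36
Check: goods available $10,974.20 = COGS $1,920.84 + ending $9,053.36

COGS = $1,920.84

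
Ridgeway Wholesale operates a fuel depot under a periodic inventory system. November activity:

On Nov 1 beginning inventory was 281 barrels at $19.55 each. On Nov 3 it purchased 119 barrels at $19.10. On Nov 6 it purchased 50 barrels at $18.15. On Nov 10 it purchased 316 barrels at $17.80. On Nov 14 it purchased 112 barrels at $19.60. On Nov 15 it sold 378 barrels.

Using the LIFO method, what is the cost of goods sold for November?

Nov 15, 378 sold [LIFO — newest first]: 112 @ $19.60 + 266 @ $17.80 = $6,930.00
Ending inventory: 281 @ $19.55 + 119 @ $19.10 + 50 @ $18.15 + 50 @ $17.80 = $9,563.95

COGS = $6,930.00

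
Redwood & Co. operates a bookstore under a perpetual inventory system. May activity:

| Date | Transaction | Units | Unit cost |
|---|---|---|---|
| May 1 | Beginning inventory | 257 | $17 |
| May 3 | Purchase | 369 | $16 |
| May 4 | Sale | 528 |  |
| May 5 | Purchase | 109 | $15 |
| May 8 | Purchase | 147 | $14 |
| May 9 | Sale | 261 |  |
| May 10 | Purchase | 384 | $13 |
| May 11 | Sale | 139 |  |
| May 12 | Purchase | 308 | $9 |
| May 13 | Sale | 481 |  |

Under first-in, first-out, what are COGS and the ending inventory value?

COGS = $20,245; ending inventory = $1,485

May 4, 528 sold [FIFO — oldest first]: 257 @ $17 + 271 @ $16 = $8,705
May 9, 261 sold [FIFO — oldest first]: 98 @ $16 + 109 @ $15 + 54 @ $14 = $3,959
May 11, 139 sold [FIFO — oldest first]: 93 @ $14 + 46 @ $13 = $1,900
May 13, 481 sold [FIFO — oldest first]: 338 @ $13 + 143 @ $9 = $5,681
Total COGS = $8,705 + $3,959 + $1,900 + $5,681 = $20,245
Ending inventory: 165 @ $9 = $1,485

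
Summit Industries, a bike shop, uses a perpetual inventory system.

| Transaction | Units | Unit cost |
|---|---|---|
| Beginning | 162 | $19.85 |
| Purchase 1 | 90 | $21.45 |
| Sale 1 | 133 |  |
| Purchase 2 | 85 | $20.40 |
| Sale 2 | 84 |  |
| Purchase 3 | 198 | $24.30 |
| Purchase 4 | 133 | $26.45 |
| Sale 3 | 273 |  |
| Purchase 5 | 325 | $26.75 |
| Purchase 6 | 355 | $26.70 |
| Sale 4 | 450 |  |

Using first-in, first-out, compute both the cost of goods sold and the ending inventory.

Sale 1 (133) [FIFO — oldest first]: 133 @ $19.85 = $2,640.05
Sale 2 (84) [FIFO — oldest first]: 29 @ $19.85 + 55 @ $21.45 = $1,755.40
Sale 3 (273) [FIFO — oldest first]: 35 @ $21.45 + 85 @ $20.40 + 153 @ $24.30 = $6,202.65
Sale 4 (450) [FIFO — oldest first]: 45 @ $24.30 + 133 @ $26.45 + 272 @ $26.75 = $11,887.35
Total COGS = $2,640.05 + $1,755.40 + $6,202.65 + $11,887.35 = $22,485.45
Ending inventory: 53 @ $26.75 + 355 @ $26.70 = $10,896.25
Check: goods available $33,381.70 = COGS $22,485.45 + ending $10,896.25

COGS = $22,485.45; ending inventory = $10,896.25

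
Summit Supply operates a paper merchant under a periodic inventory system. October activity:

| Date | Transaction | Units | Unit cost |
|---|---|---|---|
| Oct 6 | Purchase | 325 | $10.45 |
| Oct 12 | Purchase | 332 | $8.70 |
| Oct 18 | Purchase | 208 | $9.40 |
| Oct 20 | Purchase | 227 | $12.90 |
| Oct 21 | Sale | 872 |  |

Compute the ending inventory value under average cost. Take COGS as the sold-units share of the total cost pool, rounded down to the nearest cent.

Oct 21, sell 872: 872/1092 × $11,168.15 → $8,918.15
Ending inventory (cost pool remaining) = $2,250.00
Check: goods available $11,168.15 = COGS $8,918.15 + ending $2,250.00

Ending inventory = $2,250.00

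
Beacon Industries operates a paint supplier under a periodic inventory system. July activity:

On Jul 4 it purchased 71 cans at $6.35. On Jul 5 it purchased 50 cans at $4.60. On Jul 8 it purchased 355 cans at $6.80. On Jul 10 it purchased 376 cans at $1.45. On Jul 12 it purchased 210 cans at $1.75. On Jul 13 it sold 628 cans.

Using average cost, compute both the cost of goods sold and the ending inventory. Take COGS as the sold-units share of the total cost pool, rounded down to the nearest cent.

Jul 13, sell 628: 628/1062 × $4,007.55 → $2,369.81
Ending inventory (cost pool remaining) = $1,637.74

COGS = $2,369.81; ending inventory = $1,637.74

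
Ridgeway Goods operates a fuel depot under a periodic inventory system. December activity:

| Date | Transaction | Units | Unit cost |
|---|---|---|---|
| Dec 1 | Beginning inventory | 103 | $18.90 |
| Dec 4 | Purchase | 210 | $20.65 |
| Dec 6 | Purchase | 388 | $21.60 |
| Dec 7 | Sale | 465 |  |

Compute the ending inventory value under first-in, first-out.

Dec 7, 465 sold [FIFO — oldest first]: 103 @ $18.90 + 210 @ $20.65 + 152 @ $21.60 = $9,566.40
Ending inventory: 236 @ $21.60 = $5,097.60
Check: goods available $14,664.00 = COGS $9,566.40 + ending $5,097.60

Ending inventory = $5,097.60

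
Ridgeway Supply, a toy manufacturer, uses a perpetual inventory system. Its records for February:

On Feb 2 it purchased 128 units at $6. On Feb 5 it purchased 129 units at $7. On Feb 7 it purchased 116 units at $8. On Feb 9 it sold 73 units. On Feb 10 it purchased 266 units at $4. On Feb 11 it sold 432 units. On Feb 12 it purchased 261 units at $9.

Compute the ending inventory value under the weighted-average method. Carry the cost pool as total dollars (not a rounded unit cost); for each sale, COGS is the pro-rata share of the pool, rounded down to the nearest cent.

Ending inventory = $3,095.79

After Feb 2: 128 on hand, pool $768.00 (≈ $6.0000 each)
After Feb 5: 257 on hand, pool $1,671.00 (≈ $6.5019 each)
After Feb 7: 373 on hand, pool $2,599.00 (≈ $6.9678 each)
Feb 9, sell 73: 73/373 × $2,599.00 → $508.65
After Feb 10: 566 on hand, pool $3,154.35 (≈ $5.5731 each)
Feb 11, sell 432: 432/566 × $3,154.35 → $2,407.56
After Feb 12: 395 on hand, pool $3,095.79 (≈ $7.8374 each)
Total COGS = $508.65 + $2,407.56 = $2,916.21
Ending inventory (cost pool remaining) = $3,095.79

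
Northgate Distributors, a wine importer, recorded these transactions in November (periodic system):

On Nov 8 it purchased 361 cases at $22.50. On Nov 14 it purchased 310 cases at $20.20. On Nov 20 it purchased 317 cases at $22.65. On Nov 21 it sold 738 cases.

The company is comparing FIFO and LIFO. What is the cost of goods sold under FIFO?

FIFO COGS: 361 @ $22.50 + 310 @ $20.20 + 67 @ $22.65 = $15,902.05
LIFO COGS: 317 @ $22.65 + 310 @ $20.20 + 111 @ $22.50 = $15,939.55

COGS = $15,902.05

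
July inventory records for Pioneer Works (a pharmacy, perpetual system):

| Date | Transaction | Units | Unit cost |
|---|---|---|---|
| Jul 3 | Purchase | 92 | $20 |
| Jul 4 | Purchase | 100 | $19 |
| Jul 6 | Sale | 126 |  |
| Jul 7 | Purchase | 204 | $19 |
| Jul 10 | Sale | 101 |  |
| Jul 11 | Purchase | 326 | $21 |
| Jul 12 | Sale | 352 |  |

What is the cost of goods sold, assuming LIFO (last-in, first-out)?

Jul 6, 126 sold [LIFO — newest first]: 100 @ $19 + 26 @ $20 = $2,420
Jul 10, 101 sold [LIFO — newest first]: 101 @ $19 = $1,919
Jul 12, 352 sold [LIFO — newest first]: 326 @ $21 + 26 @ $19 = $7,340
Total COGS = $2,420 + $1,919 + $7,340 = $11,679
Ending inventory: 66 @ $20 + 77 @ $19 = $2,783

COGS = $11,679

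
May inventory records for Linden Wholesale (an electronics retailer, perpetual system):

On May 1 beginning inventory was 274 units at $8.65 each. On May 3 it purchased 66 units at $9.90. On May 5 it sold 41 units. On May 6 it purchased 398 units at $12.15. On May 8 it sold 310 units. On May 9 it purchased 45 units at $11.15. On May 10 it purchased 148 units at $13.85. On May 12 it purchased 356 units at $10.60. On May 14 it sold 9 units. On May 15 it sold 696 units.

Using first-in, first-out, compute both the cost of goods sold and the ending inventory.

May 5, 41 sold [FIFO — oldest first]: 41 @ $8.65 = $354.65
May 8, 310 sold [FIFO — oldest first]: 233 @ $8.65 + 66 @ $9.90 + 11 @ $12.15 = $2,802.50
May 14, 9 sold [FIFO — oldest first]: 9 @ $12.15 = $109.35
May 15, 696 sold [FIFO — oldest first]: 378 @ $12.15 + 45 @ $11.15 + 148 @ $13.85 + 125 @ $10.60 = $8,469.25
Total COGS = $354.65 + $2,802.50 + $109.35 + $8,469.25 = $11,735.75
Ending inventory: 231 @ $10.60 = $2,448.60
Check: goods available $14,184.35 = COGS $11,735.75 + ending $2,448.60

COGS = $11,735.75; ending inventory = $2,448.60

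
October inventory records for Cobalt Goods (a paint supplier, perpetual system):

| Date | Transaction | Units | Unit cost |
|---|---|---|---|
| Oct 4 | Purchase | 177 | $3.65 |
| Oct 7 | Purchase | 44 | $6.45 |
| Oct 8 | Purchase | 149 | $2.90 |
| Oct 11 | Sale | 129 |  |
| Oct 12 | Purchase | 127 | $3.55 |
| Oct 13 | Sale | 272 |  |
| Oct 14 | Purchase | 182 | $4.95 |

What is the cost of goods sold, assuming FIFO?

COGS = $1,472.00

Oct 11, 129 sold [FIFO — oldest first]: 129 @ $3.65 = $470.85
Oct 13, 272 sold [FIFO — oldest first]: 48 @ $3.65 + 44 @ $6.45 + 149 @ $2.90 + 31 @ $3.55 = $1,001.15
Total COGS = $470.85 + $1,001.15 = $1,472.00
Ending inventory: 96 @ $3.55 + 182 @ $4.95 = $1,241.70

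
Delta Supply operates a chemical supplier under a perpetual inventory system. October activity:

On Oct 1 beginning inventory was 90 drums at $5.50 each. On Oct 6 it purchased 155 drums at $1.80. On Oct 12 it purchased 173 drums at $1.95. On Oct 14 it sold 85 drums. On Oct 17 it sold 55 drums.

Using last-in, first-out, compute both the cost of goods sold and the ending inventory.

Oct 14, 85 sold [LIFO — newest first]: 85 @ $1.95 = $165.75
Oct 17, 55 sold [LIFO — newest first]: 55 @ $1.95 = $107.25
Total COGS = $165.75 + $107.25 = $273.00
Ending inventory: 90 @ $5.50 + 155 @ $1.80 + 33 @ $1.95 = $838.35

COGS = $273.00; ending inventory = $838.35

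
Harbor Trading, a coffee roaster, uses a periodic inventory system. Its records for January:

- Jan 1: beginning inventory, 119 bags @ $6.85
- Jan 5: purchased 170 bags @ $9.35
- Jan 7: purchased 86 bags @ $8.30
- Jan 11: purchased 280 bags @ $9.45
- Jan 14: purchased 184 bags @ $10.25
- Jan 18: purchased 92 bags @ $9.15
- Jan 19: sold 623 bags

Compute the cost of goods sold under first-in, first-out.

Jan 19, 623 sold [FIFO — oldest first]: 119 @ $6.85 + 170 @ $9.35 + 86 @ $8.30 + 248 @ $9.45 = $5,462.05
Ending inventory: 32 @ $9.45 + 184 @ $10.25 + 92 @ $9.15 = $3,030.20
Check: goods available $8,492.25 = COGS $5,462.05 + ending $3,030.20

COGS = $5,462.05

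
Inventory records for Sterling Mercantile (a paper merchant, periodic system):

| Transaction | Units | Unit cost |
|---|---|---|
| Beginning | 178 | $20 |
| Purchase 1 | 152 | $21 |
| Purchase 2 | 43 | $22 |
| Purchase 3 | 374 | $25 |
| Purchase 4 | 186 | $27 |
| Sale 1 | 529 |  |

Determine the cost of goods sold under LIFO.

Sale 1 (529) [LIFO — newest first]: 186 @ $27 + 343 @ $25 = $13,597
Ending inventory: 178 @ $20 + 152 @ $21 + 43 @ $22 + 31 @ $25 = $8,473

COGS = $13,597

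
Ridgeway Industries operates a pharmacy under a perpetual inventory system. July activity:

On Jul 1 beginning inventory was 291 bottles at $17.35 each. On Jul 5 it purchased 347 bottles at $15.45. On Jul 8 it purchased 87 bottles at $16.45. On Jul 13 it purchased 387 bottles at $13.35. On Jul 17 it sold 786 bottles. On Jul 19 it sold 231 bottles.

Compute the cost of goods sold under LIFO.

Jul 17, 786 sold [LIFO — newest first]: 387 @ $13.35 + 87 @ $16.45 + 312 @ $15.45 = $11,418.00
Jul 19, 231 sold [LIFO — newest first]: 35 @ $15.45 + 196 @ $17.35 = $3,941.35
Total COGS = $11,418.00 + $3,941.35 = $15,359.35
Ending inventory: 95 @ $17.35 = $1,648.25

COGS = $15,359.35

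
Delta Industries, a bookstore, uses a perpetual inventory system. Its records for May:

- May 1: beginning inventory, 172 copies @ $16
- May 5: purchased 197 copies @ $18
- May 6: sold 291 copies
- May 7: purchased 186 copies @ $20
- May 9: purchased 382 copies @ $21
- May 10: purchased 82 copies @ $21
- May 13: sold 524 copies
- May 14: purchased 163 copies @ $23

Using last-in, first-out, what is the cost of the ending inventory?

Ending inventory = $7,517

May 6, 291 sold [LIFO — newest first]: 197 @ $18 + 94 @ $16 = $5,050
May 13, 524 sold [LIFO — newest first]: 82 @ $21 + 382 @ $21 + 60 @ $20 = $10,944
Total COGS = $5,050 + $10,944 = $15,994
Ending inventory: 78 @ $16 + 126 @ $20 + 163 @ $23 = $7,517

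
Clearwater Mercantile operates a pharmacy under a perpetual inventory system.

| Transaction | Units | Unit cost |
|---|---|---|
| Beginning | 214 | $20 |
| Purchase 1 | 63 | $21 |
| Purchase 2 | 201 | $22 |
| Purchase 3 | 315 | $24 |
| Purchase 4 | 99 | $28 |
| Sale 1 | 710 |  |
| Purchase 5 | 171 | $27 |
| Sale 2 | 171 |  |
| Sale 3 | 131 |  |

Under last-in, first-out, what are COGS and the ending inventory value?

Sale 1 (710) [LIFO — newest first]: 99 @ $28 + 315 @ $24 + 201 @ $22 + 63 @ $21 + 32 @ $20 = $16,717
Sale 2 (171) [LIFO — newest first]: 171 @ $27 = $4,617
Sale 3 (131) [LIFO — newest first]: 131 @ $20 = $2,620
Total COGS = $16,717 + $4,617 + $2,620 = $23,954
Ending inventory: 51 @ $20 = $1,020
Check: goods available $24,974 = COGS $23,954 + ending $1,020

COGS = $23,954; ending inventory = $1,020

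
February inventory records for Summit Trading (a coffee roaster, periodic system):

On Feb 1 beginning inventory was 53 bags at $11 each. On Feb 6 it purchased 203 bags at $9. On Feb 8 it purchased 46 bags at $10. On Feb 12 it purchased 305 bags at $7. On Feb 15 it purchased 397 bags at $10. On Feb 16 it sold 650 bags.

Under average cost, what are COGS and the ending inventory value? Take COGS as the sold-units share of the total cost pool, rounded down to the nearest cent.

COGS = $5,810.50; ending inventory = $3,164.50

Feb 16, sell 650: 650/1004 × $8,975.00 → $5,810.50
Ending inventory (cost pool remaining) = $3,164.50
Check: goods available $8,975.00 = COGS $5,810.50 + ending $3,164.50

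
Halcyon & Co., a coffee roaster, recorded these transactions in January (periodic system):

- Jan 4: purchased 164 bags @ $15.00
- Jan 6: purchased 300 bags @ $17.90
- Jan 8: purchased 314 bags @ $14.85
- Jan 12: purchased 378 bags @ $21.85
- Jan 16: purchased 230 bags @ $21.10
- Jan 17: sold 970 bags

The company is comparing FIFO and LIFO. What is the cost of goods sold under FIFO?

COGS = $16,688.10

FIFO COGS: 164 @ $15.00 + 300 @ $17.90 + 314 @ $14.85 + 192 @ $21.85 = $16,688.10
LIFO COGS: 230 @ $21.10 + 378 @ $21.85 + 314 @ $14.85 + 48 @ $17.90 = $18,634.40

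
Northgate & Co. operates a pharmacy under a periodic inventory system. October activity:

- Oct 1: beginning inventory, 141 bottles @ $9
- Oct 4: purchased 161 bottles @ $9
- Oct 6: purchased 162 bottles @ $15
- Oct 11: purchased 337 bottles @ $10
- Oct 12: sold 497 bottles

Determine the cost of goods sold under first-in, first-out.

COGS = $5,478

Oct 12, 497 sold [FIFO — oldest first]: 141 @ $9 + 161 @ $9 + 162 @ $15 + 33 @ $10 = $5,478
Ending inventory: 304 @ $10 = $3,040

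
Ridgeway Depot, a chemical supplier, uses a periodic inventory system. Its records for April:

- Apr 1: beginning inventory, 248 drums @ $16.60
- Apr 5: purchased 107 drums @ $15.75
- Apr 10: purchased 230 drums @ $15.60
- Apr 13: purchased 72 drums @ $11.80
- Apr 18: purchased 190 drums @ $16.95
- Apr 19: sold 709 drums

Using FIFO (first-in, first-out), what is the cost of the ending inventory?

Apr 19, 709 sold [FIFO — oldest first]: 248 @ $16.60 + 107 @ $15.75 + 230 @ $15.60 + 72 @ $11.80 + 52 @ $16.95 = $11,121.05
Ending inventory: 138 @ $16.95 = $2,339.10
Check: goods available $13,460.15 = COGS $11,121.05 + ending $2,339.10

Ending inventory = $2,339.10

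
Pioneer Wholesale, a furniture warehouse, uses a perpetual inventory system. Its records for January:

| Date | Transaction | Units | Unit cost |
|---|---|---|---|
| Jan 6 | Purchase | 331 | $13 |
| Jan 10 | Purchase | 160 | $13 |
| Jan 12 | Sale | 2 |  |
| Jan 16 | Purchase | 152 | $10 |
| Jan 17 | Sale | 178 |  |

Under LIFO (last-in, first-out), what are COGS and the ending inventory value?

COGS = $1,884; ending inventory = $6,019

Jan 12, 2 sold [LIFO — newest first]: 2 @ $13 = $26
Jan 17, 178 sold [LIFO — newest first]: 152 @ $10 + 26 @ $13 = $1,858
Total COGS = $26 + $1,858 = $1,884
Ending inventory: 331 @ $13 + 132 @ $13 = $6,019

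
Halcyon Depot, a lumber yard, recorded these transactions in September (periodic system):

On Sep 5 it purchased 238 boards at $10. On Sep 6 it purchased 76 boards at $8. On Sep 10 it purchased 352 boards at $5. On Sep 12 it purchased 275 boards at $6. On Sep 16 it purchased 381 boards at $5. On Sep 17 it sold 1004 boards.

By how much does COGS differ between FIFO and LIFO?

FIFO COGS: 238 @ $10 + 76 @ $8 + 352 @ $5 + 275 @ $6 + 63 @ $5 = $6,713
LIFO COGS: 381 @ $5 + 275 @ $6 + 348 @ $5 = $5,295
Difference = |$6,713 − $5,295| = $1,418

$1,418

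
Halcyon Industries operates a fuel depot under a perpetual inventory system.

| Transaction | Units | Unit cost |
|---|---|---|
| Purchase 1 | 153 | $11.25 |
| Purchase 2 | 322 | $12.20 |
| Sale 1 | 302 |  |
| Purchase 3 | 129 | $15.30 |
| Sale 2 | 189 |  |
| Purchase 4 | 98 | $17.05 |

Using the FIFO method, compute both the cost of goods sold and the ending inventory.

Sale 1 (302) [FIFO — oldest first]: 153 @ $11.25 + 149 @ $12.20 = $3,539.05
Sale 2 (189) [FIFO — oldest first]: 173 @ $12.20 + 16 @ $15.30 = $2,355.40
Total COGS = $3,539.05 + $2,355.40 = $5,894.45
Ending inventory: 113 @ $15.30 + 98 @ $17.05 = $3,399.80

COGS = $5,894.45; ending inventory = $3,399.80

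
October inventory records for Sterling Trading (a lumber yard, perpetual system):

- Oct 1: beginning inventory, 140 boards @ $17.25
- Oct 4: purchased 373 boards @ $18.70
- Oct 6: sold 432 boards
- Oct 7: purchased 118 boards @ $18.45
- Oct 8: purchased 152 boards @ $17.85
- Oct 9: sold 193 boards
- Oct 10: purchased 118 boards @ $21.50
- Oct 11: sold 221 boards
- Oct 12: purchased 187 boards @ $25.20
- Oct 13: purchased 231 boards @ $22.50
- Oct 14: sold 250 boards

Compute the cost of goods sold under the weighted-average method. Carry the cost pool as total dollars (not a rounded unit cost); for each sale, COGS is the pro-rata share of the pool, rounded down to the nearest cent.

COGS = $21,547.31

After Oct 1: 140 on hand, pool $2,415.00 (≈ $17.2500 each)
After Oct 4: 513 on hand, pool $9,390.10 (≈ $18.3043 each)
Oct 6, sell 432: 432/513 × $9,390.10 → $7,907.45
After Oct 7: 199 on hand, pool $3,659.75 (≈ $18.3907 each)
After Oct 8: 351 on hand, pool $6,372.95 (≈ $18.1566 each)
Oct 9, sell 193: 193/351 × $6,372.95 → $3,504.21
After Oct 10: 276 on hand, pool $5,405.74 (≈ $19.5860 each)
Oct 11, sell 221: 221/276 × $5,405.74 → $4,328.50
After Oct 12: 242 on hand, pool $5,789.64 (≈ $23.9241 each)
After Oct 13: 473 on hand, pool $10,987.14 (≈ $23.2286 each)
Oct 14, sell 250: 250/473 × $10,987.14 → $5,807.15
Total COGS = $7,907.45 + $3,504.21 + $4,328.50 + $5,807.15 = $21,547.31
Ending inventory (cost pool remaining) = $5,179.99
Check: goods available $26,727.30 = COGS $21,547.31 + ending $5,179.99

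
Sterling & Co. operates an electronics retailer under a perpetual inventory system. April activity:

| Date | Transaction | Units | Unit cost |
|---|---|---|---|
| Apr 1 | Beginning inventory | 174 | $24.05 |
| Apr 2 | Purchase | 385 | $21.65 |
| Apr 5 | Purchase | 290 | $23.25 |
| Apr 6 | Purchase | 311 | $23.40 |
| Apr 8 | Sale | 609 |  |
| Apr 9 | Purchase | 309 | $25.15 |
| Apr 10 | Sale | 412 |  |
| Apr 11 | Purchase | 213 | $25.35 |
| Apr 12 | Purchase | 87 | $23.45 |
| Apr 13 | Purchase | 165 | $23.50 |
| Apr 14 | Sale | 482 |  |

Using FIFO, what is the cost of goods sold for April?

COGS = $35,173.10

Apr 8, 609 sold [FIFO — oldest first]: 174 @ $24.05 + 385 @ $21.65 + 50 @ $23.25 = $13,682.45
Apr 10, 412 sold [FIFO — oldest first]: 240 @ $23.25 + 172 @ $23.40 = $9,604.80
Apr 14, 482 sold [FIFO — oldest first]: 139 @ $23.40 + 309 @ $25.15 + 34 @ $25.35 = $11,885.85
Total COGS = $13,682.45 + $9,604.80 + $11,885.85 = $35,173.10
Ending inventory: 179 @ $25.35 + 87 @ $23.45 + 165 @ $23.50 = $10,455.30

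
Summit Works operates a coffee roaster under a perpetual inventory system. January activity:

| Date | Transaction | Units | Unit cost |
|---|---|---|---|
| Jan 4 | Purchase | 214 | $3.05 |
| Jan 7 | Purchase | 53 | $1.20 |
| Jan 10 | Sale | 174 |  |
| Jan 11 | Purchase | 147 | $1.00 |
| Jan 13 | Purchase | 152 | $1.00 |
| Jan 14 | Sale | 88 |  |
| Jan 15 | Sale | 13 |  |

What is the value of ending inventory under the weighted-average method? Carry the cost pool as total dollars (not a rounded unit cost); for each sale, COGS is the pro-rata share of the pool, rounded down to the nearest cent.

Ending inventory = $407.18

After Jan 4: 214 on hand, pool $652.70 (≈ $3.0500 each)
After Jan 7: 267 on hand, pool $716.30 (≈ $2.6828 each)
Jan 10, sell 174: 174/267 × $716.30 → $466.80
After Jan 11: 240 on hand, pool $396.50 (≈ $1.6521 each)
After Jan 13: 392 on hand, pool $548.50 (≈ $1.3992 each)
Jan 14, sell 88: 88/392 × $548.50 → $123.13
Jan 15, sell 13: 13/304 × $425.37 → $18.19
Total COGS = $466.80 + $123.13 + $18.19 = $608.12
Ending inventory (cost pool remaining) = $407.18
Check: goods available $1,015.30 = COGS $608.12 + ending $407.18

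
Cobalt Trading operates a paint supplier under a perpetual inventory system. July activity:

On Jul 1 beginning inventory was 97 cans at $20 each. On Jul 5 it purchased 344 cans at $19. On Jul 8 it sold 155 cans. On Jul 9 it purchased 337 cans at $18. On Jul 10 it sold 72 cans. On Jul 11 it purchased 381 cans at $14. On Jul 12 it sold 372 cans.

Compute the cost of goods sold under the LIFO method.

Jul 8, 155 sold [LIFO — newest first]: 155 @ $19 = $2,945
Jul 10, 72 sold [LIFO — newest first]: 72 @ $18 = $1,296
Jul 12, 372 sold [LIFO — newest first]: 372 @ $14 = $5,208
Total COGS = $2,945 + $1,296 + $5,208 = $9,449
Ending inventory: 97 @ $20 + 189 @ $19 + 265 @ $18 + 9 @ $14 = $10,427

COGS = $9,449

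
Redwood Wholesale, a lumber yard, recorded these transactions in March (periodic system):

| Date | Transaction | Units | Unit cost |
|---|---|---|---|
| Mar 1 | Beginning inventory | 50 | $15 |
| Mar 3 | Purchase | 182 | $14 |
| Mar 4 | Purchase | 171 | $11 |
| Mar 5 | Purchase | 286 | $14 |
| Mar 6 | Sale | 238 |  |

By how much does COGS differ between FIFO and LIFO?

FIFO COGS: 50 @ $15 + 182 @ $14 + 6 @ $11 = $3,364
LIFO COGS: 238 @ $14 = $3,332
Difference = |$3,364 − $3,332| = $32

$32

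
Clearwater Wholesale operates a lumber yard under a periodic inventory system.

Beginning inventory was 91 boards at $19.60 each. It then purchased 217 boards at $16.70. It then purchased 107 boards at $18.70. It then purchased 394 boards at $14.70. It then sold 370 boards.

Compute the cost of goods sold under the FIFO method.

COGS = $6,566.90

Sale 1 (370) [FIFO — oldest first]: 91 @ $19.60 + 217 @ $16.70 + 62 @ $18.70 = $6,566.90
Ending inventory: 45 @ $18.70 + 394 @ $14.70 = $6,633.30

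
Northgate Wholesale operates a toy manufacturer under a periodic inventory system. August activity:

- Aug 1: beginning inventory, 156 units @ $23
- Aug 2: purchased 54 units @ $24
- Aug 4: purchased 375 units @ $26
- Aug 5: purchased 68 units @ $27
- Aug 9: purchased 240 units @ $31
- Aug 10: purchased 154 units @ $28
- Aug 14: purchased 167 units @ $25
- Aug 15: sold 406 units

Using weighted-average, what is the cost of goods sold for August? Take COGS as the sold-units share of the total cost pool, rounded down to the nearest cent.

Aug 15, sell 406: 406/1214 × $32,397.00 → $10,834.58
Ending inventory (cost pool remaining) = $21,562.42

COGS = $10,834.58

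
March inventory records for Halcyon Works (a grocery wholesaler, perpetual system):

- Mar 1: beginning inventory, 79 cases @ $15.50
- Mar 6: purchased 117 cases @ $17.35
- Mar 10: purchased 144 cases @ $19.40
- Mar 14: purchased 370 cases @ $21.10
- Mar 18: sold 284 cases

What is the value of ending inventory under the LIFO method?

Mar 18, 284 sold [LIFO — newest first]: 284 @ $21.10 = $5,992.40
Ending inventory: 79 @ $15.50 + 117 @ $17.35 + 144 @ $19.40 + 86 @ $21.10 = $7,862.65

Ending inventory = $7,862.65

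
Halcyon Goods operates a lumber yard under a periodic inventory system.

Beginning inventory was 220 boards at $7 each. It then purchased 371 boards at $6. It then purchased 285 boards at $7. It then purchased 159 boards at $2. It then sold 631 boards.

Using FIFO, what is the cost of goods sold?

Sale 1 (631) [FIFO — oldest first]: 220 @ $7 + 371 @ $6 + 40 @ $7 = $4,046
Ending inventory: 245 @ $7 + 159 @ $2 = $2,033
Check: goods available $6,079 = COGS $4,046 + ending $2,033

COGS = $4,046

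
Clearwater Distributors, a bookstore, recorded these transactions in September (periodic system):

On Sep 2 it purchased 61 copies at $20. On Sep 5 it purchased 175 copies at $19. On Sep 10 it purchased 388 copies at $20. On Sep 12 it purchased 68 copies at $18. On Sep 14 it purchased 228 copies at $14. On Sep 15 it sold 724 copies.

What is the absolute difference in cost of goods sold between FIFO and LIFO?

FIFO COGS: 61 @ $20 + 175 @ $19 + 388 @ $20 + 68 @ $18 + 32 @ $14 = $13,977
LIFO COGS: 228 @ $14 + 68 @ $18 + 388 @ $20 + 40 @ $19 = $12,936
Difference = |$13,977 − $12,936| = $1,041

$1,041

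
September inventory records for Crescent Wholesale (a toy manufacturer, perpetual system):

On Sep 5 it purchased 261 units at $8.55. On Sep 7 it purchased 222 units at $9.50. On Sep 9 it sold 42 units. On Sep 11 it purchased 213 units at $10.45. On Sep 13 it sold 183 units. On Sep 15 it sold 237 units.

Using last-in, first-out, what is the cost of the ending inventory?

Ending inventory = $2,000.70

Sep 9, 42 sold [LIFO — newest first]: 42 @ $9.50 = $399.00
Sep 13, 183 sold [LIFO — newest first]: 183 @ $10.45 = $1,912.35
Sep 15, 237 sold [LIFO — newest first]: 30 @ $10.45 + 180 @ $9.50 + 27 @ $8.55 = $2,254.35
Total COGS = $399.00 + $1,912.35 + $2,254.35 = $4,565.70
Ending inventory: 234 @ $8.55 = $2,000.70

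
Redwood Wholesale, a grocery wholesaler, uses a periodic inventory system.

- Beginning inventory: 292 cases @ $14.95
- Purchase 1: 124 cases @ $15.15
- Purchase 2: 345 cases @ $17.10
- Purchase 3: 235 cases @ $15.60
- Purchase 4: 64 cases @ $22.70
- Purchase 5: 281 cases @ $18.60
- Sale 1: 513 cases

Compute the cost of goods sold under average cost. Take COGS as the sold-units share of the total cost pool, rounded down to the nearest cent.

COGS = $8,603.13

Sale 1, sell 513: 513/1341 × $22,488.90 → $8,603.13
Ending inventory (cost pool remaining) = $13,885.77
Check: goods available $22,488.90 = COGS $8,603.13 + ending $13,885.77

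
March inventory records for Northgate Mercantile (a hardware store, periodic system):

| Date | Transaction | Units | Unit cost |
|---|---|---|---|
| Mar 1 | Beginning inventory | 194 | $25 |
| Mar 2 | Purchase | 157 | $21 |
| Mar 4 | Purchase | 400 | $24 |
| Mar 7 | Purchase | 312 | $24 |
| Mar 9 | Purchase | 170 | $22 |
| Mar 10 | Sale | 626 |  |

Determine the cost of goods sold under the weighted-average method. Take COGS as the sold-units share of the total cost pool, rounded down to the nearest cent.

Mar 10, sell 626: 626/1233 × $28,975.00 → $14,710.74
Ending inventory (cost pool remaining) = $14,264.26

COGS = $14,710.74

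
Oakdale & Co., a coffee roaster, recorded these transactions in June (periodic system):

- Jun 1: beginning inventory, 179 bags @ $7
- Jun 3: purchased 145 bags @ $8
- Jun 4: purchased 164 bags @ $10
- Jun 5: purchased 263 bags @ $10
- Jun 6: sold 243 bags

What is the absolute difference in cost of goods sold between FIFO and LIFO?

FIFO COGS: 179 @ $7 + 64 @ $8 = $1,765
LIFO COGS: 243 @ $10 = $2,430
Difference = |$1,765 − $2,430| = $665

$665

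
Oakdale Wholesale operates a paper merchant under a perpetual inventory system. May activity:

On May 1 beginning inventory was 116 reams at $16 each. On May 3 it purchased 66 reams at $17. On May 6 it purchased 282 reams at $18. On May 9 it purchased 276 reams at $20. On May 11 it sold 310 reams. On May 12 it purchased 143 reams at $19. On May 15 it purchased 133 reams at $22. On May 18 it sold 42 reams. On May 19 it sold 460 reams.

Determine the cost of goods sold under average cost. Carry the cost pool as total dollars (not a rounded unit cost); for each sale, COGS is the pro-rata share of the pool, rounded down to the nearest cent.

COGS = $15,307.30

After May 1: 116 on hand, pool $1,856.00 (≈ $16.0000 each)
After May 3: 182 on hand, pool $2,978.00 (≈ $16.3626 each)
After May 6: 464 on hand, pool $8,054.00 (≈ $17.3578 each)
After May 9: 740 on hand, pool $13,574.00 (≈ $18.3432 each)
May 11, sell 310: 310/740 × $13,574.00 → $5,686.40
After May 12: 573 on hand, pool $10,604.60 (≈ $18.5072 each)
After May 15: 706 on hand, pool $13,530.60 (≈ $19.1652 each)
May 18, sell 42: 42/706 × $13,530.60 → $804.93
May 19, sell 460: 460/664 × $12,725.67 → $8,815.97
Total COGS = $5,686.40 + $804.93 + $8,815.97 = $15,307.30
Ending inventory (cost pool remaining) = $3,909.70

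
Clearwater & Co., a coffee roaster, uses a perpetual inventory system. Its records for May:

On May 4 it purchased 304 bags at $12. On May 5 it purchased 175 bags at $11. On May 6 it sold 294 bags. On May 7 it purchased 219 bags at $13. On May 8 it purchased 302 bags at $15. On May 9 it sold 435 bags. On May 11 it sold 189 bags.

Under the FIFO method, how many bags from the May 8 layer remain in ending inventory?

82

May 6, 294 sold [FIFO — oldest first]: 294 @ $12 = $3,528
May 9, 435 sold [FIFO — oldest first]: 10 @ $12 + 175 @ $11 + 219 @ $13 + 31 @ $15 = $5,357
May 11, 189 sold [FIFO — oldest first]: 189 @ $15 = $2,835
Total COGS = $3,528 + $5,357 + $2,835 = $11,720
Ending inventory: 82 @ $15 = $1,230
Check: goods available $12,950 = COGS $11,720 + ending $1,230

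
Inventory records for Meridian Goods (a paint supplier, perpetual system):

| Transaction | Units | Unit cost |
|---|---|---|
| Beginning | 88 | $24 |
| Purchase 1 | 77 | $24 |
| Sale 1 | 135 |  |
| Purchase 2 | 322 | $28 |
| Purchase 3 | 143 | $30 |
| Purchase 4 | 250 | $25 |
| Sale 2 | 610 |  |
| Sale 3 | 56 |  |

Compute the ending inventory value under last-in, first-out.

Sale 1 (135) [LIFO — newest first]: 77 @ $24 + 58 @ $24 = $3,240
Sale 2 (610) [LIFO — newest first]: 250 @ $25 + 143 @ $30 + 217 @ $28 = $16,616
Sale 3 (56) [LIFO — newest first]: 56 @ $28 = $1,568
Total COGS = $3,240 + $16,616 + $1,568 = $21,424
Ending inventory: 30 @ $24 + 49 @ $28 = $2,092
Check: goods available $23,516 = COGS $21,424 + ending $2,092

Ending inventory = $2,092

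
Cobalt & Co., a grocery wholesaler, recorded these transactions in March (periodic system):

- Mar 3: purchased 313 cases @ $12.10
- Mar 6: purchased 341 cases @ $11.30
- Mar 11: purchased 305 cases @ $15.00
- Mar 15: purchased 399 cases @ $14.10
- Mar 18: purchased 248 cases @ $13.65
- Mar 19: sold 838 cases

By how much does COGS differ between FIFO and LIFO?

FIFO COGS: 313 @ $12.10 + 341 @ $11.30 + 184 @ $15.00 = $10,400.60
LIFO COGS: 248 @ $13.65 + 399 @ $14.10 + 191 @ $15.00 = $11,876.10
Difference = |$10,400.60 − $11,876.10| = $1,475.50

$1,475.50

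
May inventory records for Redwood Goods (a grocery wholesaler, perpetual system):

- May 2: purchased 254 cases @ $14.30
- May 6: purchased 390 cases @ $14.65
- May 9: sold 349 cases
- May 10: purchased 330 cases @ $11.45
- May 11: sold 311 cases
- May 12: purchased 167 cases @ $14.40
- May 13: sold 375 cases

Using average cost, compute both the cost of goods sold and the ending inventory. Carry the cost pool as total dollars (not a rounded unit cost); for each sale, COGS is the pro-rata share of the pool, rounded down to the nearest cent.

COGS = $14,106.72; ending inventory = $1,422.28

After May 2: 254 on hand, pool $3,632.20 (≈ $14.3000 each)
After May 6: 644 on hand, pool $9,345.70 (≈ $14.5120 each)
May 9, sell 349: 349/644 × $9,345.70 → $5,064.67
After May 10: 625 on hand, pool $8,059.53 (≈ $12.8952 each)
May 11, sell 311: 311/625 × $8,059.53 → $4,010.42
After May 12: 481 on hand, pool $6,453.91 (≈ $13.4177 each)
May 13, sell 375: 375/481 × $6,453.91 → $5,031.63
Total COGS = $5,064.67 + $4,010.42 + $5,031.63 = $14,106.72
Ending inventory (cost pool remaining) = $1,422.28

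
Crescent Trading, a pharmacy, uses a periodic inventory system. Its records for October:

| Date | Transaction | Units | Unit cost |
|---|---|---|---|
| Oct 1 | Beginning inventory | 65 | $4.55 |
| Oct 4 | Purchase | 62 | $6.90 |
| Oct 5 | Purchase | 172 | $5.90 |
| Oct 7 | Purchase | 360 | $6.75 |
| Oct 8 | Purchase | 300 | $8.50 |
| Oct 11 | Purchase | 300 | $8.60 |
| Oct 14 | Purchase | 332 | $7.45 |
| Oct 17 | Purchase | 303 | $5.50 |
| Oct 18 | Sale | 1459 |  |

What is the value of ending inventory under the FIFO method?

Oct 18, 1459 sold [FIFO — oldest first]: 65 @ $4.55 + 62 @ $6.90 + 172 @ $5.90 + 360 @ $6.75 + 300 @ $8.50 + 300 @ $8.60 + 200 @ $7.45 = $10,788.35
Ending inventory: 132 @ $7.45 + 303 @ $5.50 = $2,649.90

Ending inventory = $2,649.90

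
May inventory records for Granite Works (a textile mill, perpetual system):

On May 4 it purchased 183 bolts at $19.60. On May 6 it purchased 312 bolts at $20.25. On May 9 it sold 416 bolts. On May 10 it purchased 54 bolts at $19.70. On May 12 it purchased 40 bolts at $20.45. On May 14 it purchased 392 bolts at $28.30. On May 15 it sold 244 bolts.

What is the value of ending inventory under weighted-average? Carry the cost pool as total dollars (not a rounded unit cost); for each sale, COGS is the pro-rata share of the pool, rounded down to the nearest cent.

After May 4: 183 on hand, pool $3,586.80 (≈ $19.6000 each)
After May 6: 495 on hand, pool $9,904.80 (≈ $20.0097 each)
May 9, sell 416: 416/495 × $9,904.80 → $8,324.03
After May 10: 133 on hand, pool $2,644.57 (≈ $19.8840 each)
After May 12: 173 on hand, pool $3,462.57 (≈ $20.0149 each)
After May 14: 565 on hand, pool $14,556.17 (≈ $25.7631 each)
May 15, sell 244: 244/565 × $14,556.17 → $6,286.20
Total COGS = $8,324.03 + $6,286.20 = $14,610.23
Ending inventory (cost pool remaining) = $8,269.97

Ending inventory = $8,269.97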